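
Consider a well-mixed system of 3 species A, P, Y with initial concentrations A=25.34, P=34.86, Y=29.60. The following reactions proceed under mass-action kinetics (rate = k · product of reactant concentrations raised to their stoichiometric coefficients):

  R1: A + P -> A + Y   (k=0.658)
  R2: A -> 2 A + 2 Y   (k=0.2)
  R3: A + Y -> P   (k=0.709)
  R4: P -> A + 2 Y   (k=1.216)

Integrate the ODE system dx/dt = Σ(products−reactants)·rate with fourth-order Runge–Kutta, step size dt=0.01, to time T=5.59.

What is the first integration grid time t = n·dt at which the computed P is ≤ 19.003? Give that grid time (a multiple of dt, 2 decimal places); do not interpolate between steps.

RK4 with dt=0.01: 559 steps to T=5.59. Trajectory (selected grid times):
t=0.00: A=25.34 P=34.86 Y=29.60
t=0.62: A=0.67 P=23.91 Y=62.59
t=1.24: A=0.41 P=19.64 Y=83.22
t=1.37: A=0.38 P=19.03 Y=86.91
t=1.38: A=0.38 P=18.98 Y=87.19
t=1.86: A=0.30 P=17.18 Y=99.58
t=2.48: A=0.24 P=15.51 Y=113.60
t=3.11: A=0.19 P=14.26 Y=126.29
t=3.73: A=0.17 P=13.30 Y=137.67
t=4.35: A=0.15 P=12.52 Y=148.21
t=4.97: A=0.13 P=11.87 Y=158.08
t=5.59: A=0.12 P=11.32 Y=167.40
P(1.37)=19.025 > 19.003 but P(1.38)=18.981 ≤ 19.003, so the first grid time is t=1.38.

Threshold first reached at t = 1.38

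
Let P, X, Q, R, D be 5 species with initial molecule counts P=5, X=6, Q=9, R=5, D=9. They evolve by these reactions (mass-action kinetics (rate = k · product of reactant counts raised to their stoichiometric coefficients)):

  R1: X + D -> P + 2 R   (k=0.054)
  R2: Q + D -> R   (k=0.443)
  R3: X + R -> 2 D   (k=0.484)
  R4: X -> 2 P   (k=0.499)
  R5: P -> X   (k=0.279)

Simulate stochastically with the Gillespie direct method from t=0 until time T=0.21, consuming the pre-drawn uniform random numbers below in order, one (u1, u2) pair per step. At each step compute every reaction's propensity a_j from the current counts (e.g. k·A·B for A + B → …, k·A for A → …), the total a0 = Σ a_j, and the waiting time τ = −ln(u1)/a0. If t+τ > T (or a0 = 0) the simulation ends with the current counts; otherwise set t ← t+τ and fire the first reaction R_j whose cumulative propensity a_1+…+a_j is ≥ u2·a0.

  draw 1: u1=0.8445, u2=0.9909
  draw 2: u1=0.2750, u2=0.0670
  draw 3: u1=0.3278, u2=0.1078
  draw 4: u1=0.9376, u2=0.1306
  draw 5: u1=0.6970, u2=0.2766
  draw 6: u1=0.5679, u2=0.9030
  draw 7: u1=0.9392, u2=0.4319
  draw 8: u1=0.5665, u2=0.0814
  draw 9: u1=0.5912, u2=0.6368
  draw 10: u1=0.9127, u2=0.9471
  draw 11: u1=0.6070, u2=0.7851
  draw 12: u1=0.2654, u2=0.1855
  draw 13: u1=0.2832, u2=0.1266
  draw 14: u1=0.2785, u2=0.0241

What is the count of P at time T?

t=0.000: P=5 X=6 Q=9 R=5 D=9
Draw 1: a1=2.916, a2=35.883, a3=14.520, a4=2.994, a5=1.395, a0=57.708; τ=−ln(0.8445)/57.708=0.003 → t=0.003; u2·a0=0.9909·57.708=57.183; a1+…+a4=56.313 < 57.183 ≤ a1+…+a5=57.708 → R5 fires; P=4 X=7 Q=9 R=5 D=9
Draw 2: a1=3.402, a2=35.883, a3=16.940, a4=3.493, a5=1.116, a0=60.834; τ=−ln(0.2750)/60.834=0.021 → t=0.024; u2·a0=0.0670·60.834=4.076; a1=3.402 < 4.076 ≤ a1+a2=39.285 → R2 fires; P=4 X=7 Q=8 R=6 D=8
Draw 3: a1=3.024, a2=28.352, a3=20.328, a4=3.493, a5=1.116, a0=56.313; τ=−ln(0.3278)/56.313=0.020 → t=0.044; u2·a0=0.1078·56.313=6.071; a1=3.024 < 6.071 ≤ a1+a2=31.376 → R2 fires; P=4 X=7 Q=7 R=7 D=7
Draw 4: a1=2.646, a2=21.707, a3=23.716, a4=3.493, a5=1.116, a0=52.678; τ=−ln(0.9376)/52.678=0.001 → t=0.045; u2·a0=0.1306·52.678=6.880; a1=2.646 < 6.880 ≤ a1+a2=24.353 → R2 fires; P=4 X=7 Q=6 R=8 D=6
Draw 5: a1=2.268, a2=15.948, a3=27.104, a4=3.493, a5=1.116, a0=49.929; τ=−ln(0.6970)/49.929=0.007 → t=0.052; u2·a0=0.2766·49.929=13.810; a1=2.268 < 13.810 ≤ a1+a2=18.216 → R2 fires; P=4 X=7 Q=5 R=9 D=5
Draw 6: a1=1.890, a2=11.075, a3=30.492, a4=3.493, a5=1.116, a0=48.066; τ=−ln(0.5679)/48.066=0.012 → t=0.064; u2·a0=0.9030·48.066=43.404; a1+a2=12.965 < 43.404 ≤ a1+…+a3=43.457 → R3 fires; P=4 X=6 Q=5 R=8 D=7
Draw 7: a1=2.268, a2=15.505, a3=23.232, a4=2.994, a5=1.116, a0=45.115; τ=−ln(0.9392)/45.115=0.001 → t=0.066; u2·a0=0.4319·45.115=19.485; a1+a2=17.773 < 19.485 ≤ a1+…+a3=41.005 → R3 fires; P=4 X=5 Q=5 R=7 D=9
Draw 8: a1=2.430, a2=19.935, a3=16.940, a4=2.495, a5=1.116, a0=42.916; τ=−ln(0.5665)/42.916=0.013 → t=0.079; u2·a0=0.0814·42.916=3.493; a1=2.430 < 3.493 ≤ a1+a2=22.365 → R2 fires; P=4 X=5 Q=4 R=8 D=8
Draw 9: a1=2.160, a2=14.176, a3=19.360, a4=2.495, a5=1.116, a0=39.307; τ=−ln(0.5912)/39.307=0.013 → t=0.092; u2·a0=0.6368·39.307=25.031; a1+a2=16.336 < 25.031 ≤ a1+…+a3=35.696 → R3 fires; P=4 X=4 Q=4 R=7 D=10
Draw 10: a1=2.160, a2=17.720, a3=13.552, a4=1.996, a5=1.116, a0=36.544; τ=−ln(0.9127)/36.544=0.002 → t=0.095; u2·a0=0.9471·36.544=34.611; a1+…+a3=33.432 < 34.611 ≤ a1+…+a4=35.428 → R4 fires; P=6 X=3 Q=4 R=7 D=10
Draw 11: a1=1.620, a2=17.720, a3=10.164, a4=1.497, a5=1.674, a0=32.675; τ=−ln(0.6070)/32.675=0.015 → t=0.110; u2·a0=0.7851·32.675=25.653; a1+a2=19.340 < 25.653 ≤ a1+…+a3=29.504 → R3 fires; P=6 X=2 Q=4 R=6 D=12
Draw 12: a1=1.296, a2=21.264, a3=5.808, a4=0.998, a5=1.674, a0=31.040; τ=−ln(0.2654)/31.040=0.043 → t=0.153; u2·a0=0.1855·31.040=5.758; a1=1.296 < 5.758 ≤ a1+a2=22.560 → R2 fires; P=6 X=2 Q=3 R=7 D=11
Draw 13: a1=1.188, a2=14.619, a3=6.776, a4=0.998, a5=1.674, a0=25.255; τ=−ln(0.2832)/25.255=0.050 → t=0.203; u2·a0=0.1266·25.255=3.197; a1=1.188 < 3.197 ≤ a1+a2=15.807 → R2 fires; P=6 X=2 Q=2 R=8 D=10
Draw 14: a1=1.080, a2=8.860, a3=7.744, a4=0.998, a5=1.674, a0=20.356; τ=−ln(0.2785)/20.356=0.063 → t=0.265 > T=0.21: stop.
Read off P at T=0.21: 6

P at T = 6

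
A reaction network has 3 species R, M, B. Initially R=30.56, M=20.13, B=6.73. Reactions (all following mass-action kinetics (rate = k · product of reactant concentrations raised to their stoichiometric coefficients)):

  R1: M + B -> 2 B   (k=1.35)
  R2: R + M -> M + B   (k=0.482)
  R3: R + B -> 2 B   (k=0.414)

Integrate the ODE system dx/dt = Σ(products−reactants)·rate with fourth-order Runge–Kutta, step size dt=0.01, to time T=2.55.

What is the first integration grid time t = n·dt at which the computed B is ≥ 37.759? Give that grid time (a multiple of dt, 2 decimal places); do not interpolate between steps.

Threshold first reached at t = 0.05

RK4 with dt=0.01: 255 steps to T=2.55. Trajectory (selected grid times):
t=0.00: R=30.56 M=20.13 B=6.73
t=0.04: R=16.73 M=6.76 B=33.93
t=0.05: R=14.01 M=4.12 B=39.29
t=0.28: R=0.08 M=0.00 B=57.34
t=0.57: R=0.00 M=0.00 B=57.42
t=0.85: R=0.00 M=0.00 B=57.42
t=1.13: R=0.00 M=0.00 B=57.42
t=1.42: R=0.00 M=0.00 B=57.42
t=1.70: R=0.00 M=0.00 B=57.42
t=1.98: R=0.00 M=0.00 B=57.42
t=2.27: R=0.00 M=0.00 B=57.42
t=2.55: R=0.00 M=0.00 B=57.42
B(0.04)=33.927 < 37.759 but B(0.05)=39.294 ≥ 37.759, so the first grid time is t=0.05.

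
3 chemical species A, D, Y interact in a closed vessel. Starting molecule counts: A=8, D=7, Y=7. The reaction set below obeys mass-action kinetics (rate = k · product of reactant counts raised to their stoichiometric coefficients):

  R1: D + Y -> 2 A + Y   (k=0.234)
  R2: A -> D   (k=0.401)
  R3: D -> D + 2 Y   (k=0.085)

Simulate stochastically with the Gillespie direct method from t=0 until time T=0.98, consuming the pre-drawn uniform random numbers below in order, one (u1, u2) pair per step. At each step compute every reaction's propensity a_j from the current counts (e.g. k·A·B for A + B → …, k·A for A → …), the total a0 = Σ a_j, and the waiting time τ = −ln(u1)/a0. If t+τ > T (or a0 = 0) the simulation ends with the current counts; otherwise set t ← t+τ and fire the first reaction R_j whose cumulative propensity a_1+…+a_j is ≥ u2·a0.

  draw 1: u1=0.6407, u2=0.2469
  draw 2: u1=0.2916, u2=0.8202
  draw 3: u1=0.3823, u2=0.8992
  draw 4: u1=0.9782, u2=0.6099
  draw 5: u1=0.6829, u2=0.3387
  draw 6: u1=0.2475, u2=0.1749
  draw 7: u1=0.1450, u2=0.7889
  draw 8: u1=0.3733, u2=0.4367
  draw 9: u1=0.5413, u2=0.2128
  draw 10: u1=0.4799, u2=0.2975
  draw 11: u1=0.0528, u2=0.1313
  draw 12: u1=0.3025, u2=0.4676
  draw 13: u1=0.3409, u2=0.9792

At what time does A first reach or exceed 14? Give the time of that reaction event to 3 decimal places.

Threshold first reached at t = 0.294

t=0.000: A=8 D=7 Y=7
Draw 1: a1=11.466, a2=3.208, a3=0.595, a0=15.269; τ=−ln(0.6407)/15.269=0.029 → t=0.029; u2·a0=0.2469·15.269=3.770 ≤ a1=11.466 → R1 fires; A=10 D=6 Y=7
Draw 2: a1=9.828, a2=4.010, a3=0.510, a0=14.348; τ=−ln(0.2916)/14.348=0.086 → t=0.115; u2·a0=0.8202·14.348=11.768; a1=9.828 < 11.768 ≤ a1+a2=13.838 → R2 fires; A=9 D=7 Y=7
Draw 3: a1=11.466, a2=3.609, a3=0.595, a0=15.670; τ=−ln(0.3823)/15.670=0.061 → t=0.176; u2·a0=0.8992·15.670=14.090; a1=11.466 < 14.090 ≤ a1+a2=15.075 → R2 fires; A=8 D=8 Y=7
Draw 4: a1=13.104, a2=3.208, a3=0.680, a0=16.992; τ=−ln(0.9782)/16.992=0.001 → t=0.178; u2·a0=0.6099·16.992=10.363 ≤ a1=13.104 → R1 fires; A=10 D=7 Y=7
Draw 5: a1=11.466, a2=4.010, a3=0.595, a0=16.071; τ=−ln(0.6829)/16.071=0.024 → t=0.201; u2·a0=0.3387·16.071=5.443 ≤ a1=11.466 → R1 fires; A=12 D=6 Y=7
Draw 6: a1=9.828, a2=4.812, a3=0.510, a0=15.150; τ=−ln(0.2475)/15.150=0.092 → t=0.294; u2·a0=0.1749·15.150=2.650 ≤ a1=9.828 → R1 fires; A=14 D=5 Y=7
Draw 7: a1=8.190, a2=5.614, a3=0.425, a0=14.229; τ=−ln(0.1450)/14.229=0.136 → t=0.429; u2·a0=0.7889·14.229=11.225; a1=8.190 < 11.225 ≤ a1+a2=13.804 → R2 fires; A=13 D=6 Y=7
Draw 8: a1=9.828, a2=5.213, a3=0.510, a0=15.551; τ=−ln(0.3733)/15.551=0.063 → t=0.493; u2·a0=0.4367·15.551=6.791 ≤ a1=9.828 → R1 fires; A=15 D=5 Y=7
Draw 9: a1=8.190, a2=6.015, a3=0.425, a0=14.630; τ=−ln(0.5413)/14.630=0.042 → t=0.535; u2·a0=0.2128·14.630=3.113 ≤ a1=8.190 → R1 fires; A=17 D=4 Y=7
Draw 10: a1=6.552, a2=6.817, a3=0.340, a0=13.709; τ=−ln(0.4799)/13.709=0.054 → t=0.588; u2·a0=0.2975·13.709=4.078 ≤ a1=6.552 → R1 fires; A=19 D=3 Y=7
Draw 11: a1=4.914, a2=7.619, a3=0.255, a0=12.788; τ=−ln(0.0528)/12.788=0.230 → t=0.818; u2·a0=0.1313·12.788=1.679 ≤ a1=4.914 → R1 fires; A=21 D=2 Y=7
Draw 12: a1=3.276, a2=8.421, a3=0.170, a0=11.867; τ=−ln(0.3025)/11.867=0.101 → t=0.919; u2·a0=0.4676·11.867=5.549; a1=3.276 < 5.549 ≤ a1+a2=11.697 → R2 fires; A=20 D=3 Y=7
Draw 13: a1=4.914, a2=8.020, a3=0.255, a0=13.189; τ=−ln(0.3409)/13.189=0.082 → t=1.001 > T=0.98: stop.
A first becomes ≥ 14 when it reaches 14 at the event at t=0.294.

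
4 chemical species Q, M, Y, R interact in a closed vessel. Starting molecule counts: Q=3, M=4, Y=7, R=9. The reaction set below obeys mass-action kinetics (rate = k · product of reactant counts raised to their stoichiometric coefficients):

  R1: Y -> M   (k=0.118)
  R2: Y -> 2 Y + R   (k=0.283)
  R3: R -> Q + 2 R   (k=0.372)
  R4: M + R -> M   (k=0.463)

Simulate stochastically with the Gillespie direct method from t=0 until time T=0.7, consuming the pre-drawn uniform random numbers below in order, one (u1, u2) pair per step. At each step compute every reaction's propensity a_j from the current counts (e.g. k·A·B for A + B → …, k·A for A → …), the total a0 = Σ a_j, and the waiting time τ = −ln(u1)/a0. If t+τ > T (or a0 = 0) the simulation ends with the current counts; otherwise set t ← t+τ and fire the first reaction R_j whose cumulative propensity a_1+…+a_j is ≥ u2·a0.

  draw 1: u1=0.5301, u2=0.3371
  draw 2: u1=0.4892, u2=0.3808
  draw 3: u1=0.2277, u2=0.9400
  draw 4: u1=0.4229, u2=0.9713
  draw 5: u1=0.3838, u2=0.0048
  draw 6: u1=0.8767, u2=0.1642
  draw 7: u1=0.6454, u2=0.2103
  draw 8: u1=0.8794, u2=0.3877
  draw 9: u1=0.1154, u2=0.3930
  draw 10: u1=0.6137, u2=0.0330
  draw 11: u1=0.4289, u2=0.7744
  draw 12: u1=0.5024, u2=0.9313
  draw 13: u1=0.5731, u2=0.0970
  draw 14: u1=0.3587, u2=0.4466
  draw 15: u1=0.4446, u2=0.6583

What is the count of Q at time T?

t=0.000: Q=3 M=4 Y=7 R=9
Draw 1: a1=0.826, a2=1.981, a3=3.348, a4=16.668, a0=22.823; τ=−ln(0.5301)/22.823=0.028 → t=0.028; u2·a0=0.3371·22.823=7.694; a1+…+a3=6.155 < 7.694 ≤ a1+…+a4=22.823 → R4 fires; Q=3 M=4 Y=7 R=8
Draw 2: a1=0.826, a2=1.981, a3=2.976, a4=14.816, a0=20.599; τ=−ln(0.4892)/20.599=0.035 → t=0.063; u2·a0=0.3808·20.599=7.844; a1+…+a3=5.783 < 7.844 ≤ a1+…+a4=20.599 → R4 fires; Q=3 M=4 Y=7 R=7
Draw 3: a1=0.826, a2=1.981, a3=2.604, a4=12.964, a0=18.375; τ=−ln(0.2277)/18.375=0.081 → t=0.143; u2·a0=0.9400·18.375=17.272; a1+…+a3=5.411 < 17.272 ≤ a1+…+a4=18.375 → R4 fires; Q=3 M=4 Y=7 R=6
Draw 4: a1=0.826, a2=1.981, a3=2.232, a4=11.112, a0=16.151; τ=−ln(0.4229)/16.151=0.053 → t=0.196; u2·a0=0.9713·16.151=15.687; a1+…+a3=5.039 < 15.687 ≤ a1+…+a4=16.151 → R4 fires; Q=3 M=4 Y=7 R=5
Draw 5: a1=0.826, a2=1.981, a3=1.860, a4=9.260, a0=13.927; τ=−ln(0.3838)/13.927=0.069 → t=0.265; u2·a0=0.0048·13.927=0.067 ≤ a1=0.826 → R1 fires; Q=3 M=5 Y=6 R=5
Draw 6: a1=0.708, a2=1.698, a3=1.860, a4=11.575, a0=15.841; τ=−ln(0.8767)/15.841=0.008 → t=0.273; u2·a0=0.1642·15.841=2.601; a1+a2=2.406 < 2.601 ≤ a1+…+a3=4.266 → R3 fires; Q=4 M=5 Y=6 R=6
Draw 7: a1=0.708, a2=1.698, a3=2.232, a4=13.890, a0=18.528; τ=−ln(0.6454)/18.528=0.024 → t=0.297; u2·a0=0.2103·18.528=3.896; a1+a2=2.406 < 3.896 ≤ a1+…+a3=4.638 → R3 fires; Q=5 M=5 Y=6 R=7
Draw 8: a1=0.708, a2=1.698, a3=2.604, a4=16.205, a0=21.215; τ=−ln(0.8794)/21.215=0.006 → t=0.303; u2·a0=0.3877·21.215=8.225; a1+…+a3=5.010 < 8.225 ≤ a1+…+a4=21.215 → R4 fires; Q=5 M=5 Y=6 R=6
Draw 9: a1=0.708, a2=1.698, a3=2.232, a4=13.890, a0=18.528; τ=−ln(0.1154)/18.528=0.117 → t=0.420; u2·a0=0.3930·18.528=7.282; a1+…+a3=4.638 < 7.282 ≤ a1+…+a4=18.528 → R4 fires; Q=5 M=5 Y=6 R=5
Draw 10: a1=0.708, a2=1.698, a3=1.860, a4=11.575, a0=15.841; τ=−ln(0.6137)/15.841=0.031 → t=0.450; u2·a0=0.0330·15.841=0.523 ≤ a1=0.708 → R1 fires; Q=5 M=6 Y=5 R=5
Draw 11: a1=0.590, a2=1.415, a3=1.860, a4=13.890, a0=17.755; τ=−ln(0.4289)/17.755=0.048 → t=0.498; u2·a0=0.7744·17.755=13.749; a1+…+a3=3.865 < 13.749 ≤ a1+…+a4=17.755 → R4 fires; Q=5 M=6 Y=5 R=4
Draw 12: a1=0.590, a2=1.415, a3=1.488, a4=11.112, a0=14.605; τ=−ln(0.5024)/14.605=0.047 → t=0.545; u2·a0=0.9313·14.605=13.602; a1+…+a3=3.493 < 13.602 ≤ a1+…+a4=14.605 → R4 fires; Q=5 M=6 Y=5 R=3
Draw 13: a1=0.590, a2=1.415, a3=1.116, a4=8.334, a0=11.455; τ=−ln(0.5731)/11.455=0.049 → t=0.594; u2·a0=0.0970·11.455=1.111; a1=0.590 < 1.111 ≤ a1+a2=2.005 → R2 fires; Q=5 M=6 Y=6 R=4
Draw 14: a1=0.708, a2=1.698, a3=1.488, a4=11.112, a0=15.006; τ=−ln(0.3587)/15.006=0.068 → t=0.662; u2·a0=0.4466·15.006=6.702; a1+…+a3=3.894 < 6.702 ≤ a1+…+a4=15.006 → R4 fires; Q=5 M=6 Y=6 R=3
Draw 15: a1=0.708, a2=1.698, a3=1.116, a4=8.334, a0=11.856; τ=−ln(0.4446)/11.856=0.068 → t=0.731 > T=0.7: stop.
Read off Q at T=0.7: 5

Q at T = 5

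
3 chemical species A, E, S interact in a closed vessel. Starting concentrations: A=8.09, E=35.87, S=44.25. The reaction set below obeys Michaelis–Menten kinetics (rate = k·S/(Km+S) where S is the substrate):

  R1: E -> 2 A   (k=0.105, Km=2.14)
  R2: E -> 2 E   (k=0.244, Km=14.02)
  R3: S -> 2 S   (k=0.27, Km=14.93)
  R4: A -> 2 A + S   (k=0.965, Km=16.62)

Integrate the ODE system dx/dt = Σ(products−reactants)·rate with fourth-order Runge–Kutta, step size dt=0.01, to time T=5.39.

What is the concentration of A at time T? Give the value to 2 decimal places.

A at T = 11.05

RK4 with dt=0.01: 539 steps to T=5.39. Trajectory (selected grid times):
t=0.00: A=8.09 E=35.87 S=44.25
t=0.60: A=8.40 E=35.92 S=44.56
t=1.20: A=8.72 E=35.96 S=44.88
t=1.80: A=9.04 E=36.01 S=45.20
t=2.40: A=9.36 E=36.05 S=45.53
t=2.99: A=9.69 E=36.10 S=45.86
t=3.59: A=10.02 E=36.14 S=46.20
t=4.19: A=10.36 E=36.19 S=46.54
t=4.79: A=10.70 E=36.24 S=46.89
t=5.39: A=11.05 E=36.28 S=47.24
Read off A at T=5.39: 11.05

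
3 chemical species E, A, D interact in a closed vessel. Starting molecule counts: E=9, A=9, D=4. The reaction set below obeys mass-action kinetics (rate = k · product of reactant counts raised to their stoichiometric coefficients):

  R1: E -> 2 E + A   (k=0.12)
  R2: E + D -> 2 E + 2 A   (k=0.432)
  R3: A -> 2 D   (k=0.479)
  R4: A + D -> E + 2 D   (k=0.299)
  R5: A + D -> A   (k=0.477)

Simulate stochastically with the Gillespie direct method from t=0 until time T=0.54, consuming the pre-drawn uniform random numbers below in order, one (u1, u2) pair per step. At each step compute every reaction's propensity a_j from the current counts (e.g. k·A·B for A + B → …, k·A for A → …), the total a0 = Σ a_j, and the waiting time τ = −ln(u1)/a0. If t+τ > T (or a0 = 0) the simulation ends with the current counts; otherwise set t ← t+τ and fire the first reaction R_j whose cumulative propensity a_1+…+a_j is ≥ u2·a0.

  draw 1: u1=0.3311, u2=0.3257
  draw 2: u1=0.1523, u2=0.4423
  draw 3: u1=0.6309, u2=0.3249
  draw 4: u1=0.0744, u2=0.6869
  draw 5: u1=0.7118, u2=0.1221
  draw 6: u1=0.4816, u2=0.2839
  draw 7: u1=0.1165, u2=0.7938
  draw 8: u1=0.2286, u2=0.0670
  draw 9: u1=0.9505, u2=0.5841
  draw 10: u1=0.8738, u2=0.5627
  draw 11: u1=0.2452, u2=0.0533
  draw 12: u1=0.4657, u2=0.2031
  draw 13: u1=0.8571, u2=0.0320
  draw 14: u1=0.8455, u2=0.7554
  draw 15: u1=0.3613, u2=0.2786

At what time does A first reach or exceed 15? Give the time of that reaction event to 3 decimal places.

Threshold first reached at t = 0.163

t=0.000: E=9 A=9 D=4
Draw 1: a1=1.080, a2=15.552, a3=4.311, a4=10.764, a5=17.172, a0=48.879; τ=−ln(0.3311)/48.879=0.023 → t=0.023; u2·a0=0.3257·48.879=15.920; a1=1.080 < 15.920 ≤ a1+a2=16.632 → R2 fires; E=10 A=11 D=3
Draw 2: a1=1.200, a2=12.960, a3=5.269, a4=9.867, a5=15.741, a0=45.037; τ=−ln(0.1523)/45.037=0.042 → t=0.064; u2·a0=0.4423·45.037=19.920; a1+…+a3=19.429 < 19.920 ≤ a1+…+a4=29.296 → R4 fires; E=11 A=10 D=4
Draw 3: a1=1.320, a2=19.008, a3=4.790, a4=11.960, a5=19.080, a0=56.158; τ=−ln(0.6309)/56.158=0.008 → t=0.073; u2·a0=0.3249·56.158=18.246; a1=1.320 < 18.246 ≤ a1+a2=20.328 → R2 fires; E=12 A=12 D=3
Draw 4: a1=1.440, a2=15.552, a3=5.748, a4=10.764, a5=17.172, a0=50.676; τ=−ln(0.0744)/50.676=0.051 → t=0.124; u2·a0=0.6869·50.676=34.809; a1+…+a4=33.504 < 34.809 ≤ a1+…+a5=50.676 → R5 fires; E=12 A=12 D=2
Draw 5: a1=1.440, a2=10.368, a3=5.748, a4=7.176, a5=11.448, a0=36.180; τ=−ln(0.7118)/36.180=0.009 → t=0.133; u2·a0=0.1221·36.180=4.418; a1=1.440 < 4.418 ≤ a1+a2=11.808 → R2 fires; E=13 A=14 D=1
Draw 6: a1=1.560, a2=5.616, a3=6.706, a4=4.186, a5=6.678, a0=24.746; τ=−ln(0.4816)/24.746=0.030 → t=0.163; u2·a0=0.2839·24.746=7.025; a1=1.560 < 7.025 ≤ a1+a2=7.176 → R2 fires; E=14 A=16 D=0
Draw 7: a1=1.680, a2=0.000, a3=7.664, a4=0.000, a5=0.000, a0=9.344; τ=−ln(0.1165)/9.344=0.230 → t=0.393; u2·a0=0.7938·9.344=7.417; a1+a2=1.680 < 7.417 ≤ a1+…+a3=9.344 → R3 fires; E=14 A=15 D=2
Draw 8: a1=1.680, a2=12.096, a3=7.185, a4=8.970, a5=14.310, a0=44.241; τ=−ln(0.2286)/44.241=0.033 → t=0.426; u2·a0=0.0670·44.241=2.964; a1=1.680 < 2.964 ≤ a1+a2=13.776 → R2 fires; E=15 A=17 D=1
Draw 9: a1=1.800, a2=6.480, a3=8.143, a4=5.083, a5=8.109, a0=29.615; τ=−ln(0.9505)/29.615=0.002 → t=0.428; u2·a0=0.5841·29.615=17.298; a1+…+a3=16.423 < 17.298 ≤ a1+…+a4=21.506 → R4 fires; E=16 A=16 D=2
Draw 10: a1=1.920, a2=13.824, a3=7.664, a4=9.568, a5=15.264, a0=48.240; τ=−ln(0.8738)/48.240=0.003 → t=0.431; u2·a0=0.5627·48.240=27.145; a1+…+a3=23.408 < 27.145 ≤ a1+…+a4=32.976 → R4 fires; E=17 A=15 D=3
Draw 11: a1=2.040, a2=22.032, a3=7.185, a4=13.455, a5=21.465, a0=66.177; τ=−ln(0.2452)/66.177=0.021 → t=0.452; u2·a0=0.0533·66.177=3.527; a1=2.040 < 3.527 ≤ a1+a2=24.072 → R2 fires; E=18 A=17 D=2
Draw 12: a1=2.160, a2=15.552, a3=8.143, a4=10.166, a5=16.218, a0=52.239; τ=−ln(0.4657)/52.239=0.015 → t=0.467; u2·a0=0.2031·52.239=10.610; a1=2.160 < 10.610 ≤ a1+a2=17.712 → R2 fires; E=19 A=19 D=1
Draw 13: a1=2.280, a2=8.208, a3=9.101, a4=5.681, a5=9.063, a0=34.333; τ=−ln(0.8571)/34.333=0.004 → t=0.471; u2·a0=0.0320·34.333=1.099 ≤ a1=2.280 → R1 fires; E=20 A=20 D=1
Draw 14: a1=2.400, a2=8.640, a3=9.580, a4=5.980, a5=9.540, a0=36.140; τ=−ln(0.8455)/36.140=0.005 → t=0.476; u2·a0=0.7554·36.140=27.300; a1+…+a4=26.600 < 27.300 ≤ a1+…+a5=36.140 → R5 fires; E=20 A=20 D=0
Draw 15: a1=2.400, a2=0.000, a3=9.580, a4=0.000, a5=0.000, a0=11.980; τ=−ln(0.3613)/11.980=0.085 → t=0.561 > T=0.54: stop.
A first becomes ≥ 15 when it reaches 16 at the event at t=0.163.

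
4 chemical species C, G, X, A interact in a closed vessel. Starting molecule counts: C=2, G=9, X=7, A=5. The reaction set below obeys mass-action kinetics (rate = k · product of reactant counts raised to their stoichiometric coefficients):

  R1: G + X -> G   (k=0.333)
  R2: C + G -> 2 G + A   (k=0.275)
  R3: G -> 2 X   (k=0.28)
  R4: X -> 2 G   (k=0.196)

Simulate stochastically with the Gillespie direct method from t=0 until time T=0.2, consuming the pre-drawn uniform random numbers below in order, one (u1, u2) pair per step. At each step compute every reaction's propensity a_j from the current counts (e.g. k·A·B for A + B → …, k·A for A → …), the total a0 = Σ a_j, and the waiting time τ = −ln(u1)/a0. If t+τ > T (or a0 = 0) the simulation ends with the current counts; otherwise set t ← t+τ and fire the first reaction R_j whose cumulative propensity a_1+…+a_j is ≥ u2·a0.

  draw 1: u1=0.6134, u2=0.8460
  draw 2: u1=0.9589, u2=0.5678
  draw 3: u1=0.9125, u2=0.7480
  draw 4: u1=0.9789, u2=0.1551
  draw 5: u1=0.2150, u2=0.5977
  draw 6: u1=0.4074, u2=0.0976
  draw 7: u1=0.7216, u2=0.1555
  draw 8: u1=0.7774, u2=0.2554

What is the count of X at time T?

X at T = 1

t=0.000: C=2 G=9 X=7 A=5
Draw 1: a1=20.979, a2=4.950, a3=2.520, a4=1.372, a0=29.821; τ=−ln(0.6134)/29.821=0.016 → t=0.016; u2·a0=0.8460·29.821=25.229; a1=20.979 < 25.229 ≤ a1+a2=25.929 → R2 fires; C=1 G=10 X=7 A=6
Draw 2: a1=23.310, a2=2.750, a3=2.800, a4=1.372, a0=30.232; τ=−ln(0.9589)/30.232=0.001 → t=0.018; u2·a0=0.5678·30.232=17.166 ≤ a1=23.310 → R1 fires; C=1 G=10 X=6 A=6
Draw 3: a1=19.980, a2=2.750, a3=2.800, a4=1.176, a0=26.706; τ=−ln(0.9125)/26.706=0.003 → t=0.021; u2·a0=0.7480·26.706=19.976 ≤ a1=19.980 → R1 fires; C=1 G=10 X=5 A=6
Draw 4: a1=16.650, a2=2.750, a3=2.800, a4=0.980, a0=23.180; τ=−ln(0.9789)/23.180=0.001 → t=0.022; u2·a0=0.1551·23.180=3.595 ≤ a1=16.650 → R1 fires; C=1 G=10 X=4 A=6
Draw 5: a1=13.320, a2=2.750, a3=2.800, a4=0.784, a0=19.654; τ=−ln(0.2150)/19.654=0.078 → t=0.100; u2·a0=0.5977·19.654=11.747 ≤ a1=13.320 → R1 fires; C=1 G=10 X=3 A=6
Draw 6: a1=9.990, a2=2.750, a3=2.800, a4=0.588, a0=16.128; τ=−ln(0.4074)/16.128=0.056 → t=0.156; u2·a0=0.0976·16.128=1.574 ≤ a1=9.990 → R1 fires; C=1 G=10 X=2 A=6
Draw 7: a1=6.660, a2=2.750, a3=2.800, a4=0.392, a0=12.602; τ=−ln(0.7216)/12.602=0.026 → t=0.182; u2·a0=0.1555·12.602=1.960 ≤ a1=6.660 → R1 fires; C=1 G=10 X=1 A=6
Draw 8: a1=3.330, a2=2.750, a3=2.800, a4=0.196, a0=9.076; τ=−ln(0.7774)/9.076=0.028 → t=0.210 > T=0.2: stop.
Read off X at T=0.2: 1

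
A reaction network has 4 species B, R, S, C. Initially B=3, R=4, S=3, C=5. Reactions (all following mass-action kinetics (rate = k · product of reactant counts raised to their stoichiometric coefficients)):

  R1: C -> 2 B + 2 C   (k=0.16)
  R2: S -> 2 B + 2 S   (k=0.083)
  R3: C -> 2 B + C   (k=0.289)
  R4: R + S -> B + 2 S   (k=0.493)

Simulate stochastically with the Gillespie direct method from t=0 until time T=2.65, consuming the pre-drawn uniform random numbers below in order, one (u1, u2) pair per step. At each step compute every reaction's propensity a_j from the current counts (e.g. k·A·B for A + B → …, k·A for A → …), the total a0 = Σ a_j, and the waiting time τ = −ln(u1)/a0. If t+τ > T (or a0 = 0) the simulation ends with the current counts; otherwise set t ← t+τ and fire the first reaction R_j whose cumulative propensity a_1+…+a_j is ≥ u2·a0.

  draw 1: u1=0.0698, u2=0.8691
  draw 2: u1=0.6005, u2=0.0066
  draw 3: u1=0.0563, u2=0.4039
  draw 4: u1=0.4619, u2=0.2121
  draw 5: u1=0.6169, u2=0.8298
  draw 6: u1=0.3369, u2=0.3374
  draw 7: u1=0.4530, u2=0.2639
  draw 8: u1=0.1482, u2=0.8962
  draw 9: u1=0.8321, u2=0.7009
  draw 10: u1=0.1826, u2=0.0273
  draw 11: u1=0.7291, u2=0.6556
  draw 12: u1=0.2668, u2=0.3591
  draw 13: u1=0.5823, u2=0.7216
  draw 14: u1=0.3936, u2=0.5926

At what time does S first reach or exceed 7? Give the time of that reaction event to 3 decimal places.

Threshold first reached at t = 1.471

t=0.000: B=3 R=4 S=3 C=5
Draw 1: a1=0.800, a2=0.249, a3=1.445, a4=5.916, a0=8.410; τ=−ln(0.0698)/8.410=0.317 → t=0.317; u2·a0=0.8691·8.410=7.309; a1+…+a3=2.494 < 7.309 ≤ a1+…+a4=8.410 → R4 fires; B=4 R=3 S=4 C=5
Draw 2: a1=0.800, a2=0.332, a3=1.445, a4=5.916, a0=8.493; τ=−ln(0.6005)/8.493=0.060 → t=0.377; u2·a0=0.0066·8.493=0.056 ≤ a1=0.800 → R1 fires; B=6 R=3 S=4 C=6
Draw 3: a1=0.960, a2=0.332, a3=1.734, a4=5.916, a0=8.942; τ=−ln(0.0563)/8.942=0.322 → t=0.698; u2·a0=0.4039·8.942=3.612; a1+…+a3=3.026 < 3.612 ≤ a1+…+a4=8.942 → R4 fires; B=7 R=2 S=5 C=6
Draw 4: a1=0.960, a2=0.415, a3=1.734, a4=4.930, a0=8.039; τ=−ln(0.4619)/8.039=0.096 → t=0.794; u2·a0=0.2121·8.039=1.705; a1+a2=1.375 < 1.705 ≤ a1+…+a3=3.109 → R3 fires; B=9 R=2 S=5 C=6
Draw 5: a1=0.960, a2=0.415, a3=1.734, a4=4.930, a0=8.039; τ=−ln(0.6169)/8.039=0.060 → t=0.855; u2·a0=0.8298·8.039=6.671; a1+…+a3=3.109 < 6.671 ≤ a1+…+a4=8.039 → R4 fires; B=10 R=1 S=6 C=6
Draw 6: a1=0.960, a2=0.498, a3=1.734, a4=2.958, a0=6.150; τ=−ln(0.3369)/6.150=0.177 → t=1.031; u2·a0=0.3374·6.150=2.075; a1+a2=1.458 < 2.075 ≤ a1+…+a3=3.192 → R3 fires; B=12 R=1 S=6 C=6
Draw 7: a1=0.960, a2=0.498, a3=1.734, a4=2.958, a0=6.150; τ=−ln(0.4530)/6.150=0.129 → t=1.160; u2·a0=0.2639·6.150=1.623; a1+a2=1.458 < 1.623 ≤ a1+…+a3=3.192 → R3 fires; B=14 R=1 S=6 C=6
Draw 8: a1=0.960, a2=0.498, a3=1.734, a4=2.958, a0=6.150; τ=−ln(0.1482)/6.150=0.310 → t=1.471; u2·a0=0.8962·6.150=5.512; a1+…+a3=3.192 < 5.512 ≤ a1+…+a4=6.150 → R4 fires; B=15 R=0 S=7 C=6
Draw 9: a1=0.960, a2=0.581, a3=1.734, a4=0.000, a0=3.275; τ=−ln(0.8321)/3.275=0.056 → t=1.527; u2·a0=0.7009·3.275=2.295; a1+a2=1.541 < 2.295 ≤ a1+…+a3=3.275 → R3 fires; B=17 R=0 S=7 C=6
Draw 10: a1=0.960, a2=0.581, a3=1.734, a4=0.000, a0=3.275; τ=−ln(0.1826)/3.275=0.519 → t=2.046; u2·a0=0.0273·3.275=0.089 ≤ a1=0.960 → R1 fires; B=19 R=0 S=7 C=7
Draw 11: a1=1.120, a2=0.581, a3=2.023, a4=0.000, a0=3.724; τ=−ln(0.7291)/3.724=0.085 → t=2.131; u2·a0=0.6556·3.724=2.441; a1+a2=1.701 < 2.441 ≤ a1+…+a3=3.724 → R3 fires; B=21 R=0 S=7 C=7
Draw 12: a1=1.120, a2=0.581, a3=2.023, a4=0.000, a0=3.724; τ=−ln(0.2668)/3.724=0.355 → t=2.486; u2·a0=0.3591·3.724=1.337; a1=1.120 < 1.337 ≤ a1+a2=1.701 → R2 fires; B=23 R=0 S=8 C=7
Draw 13: a1=1.120, a2=0.664, a3=2.023, a4=0.000, a0=3.807; τ=−ln(0.5823)/3.807=0.142 → t=2.628; u2·a0=0.7216·3.807=2.747; a1+a2=1.784 < 2.747 ≤ a1+…+a3=3.807 → R3 fires; B=25 R=0 S=8 C=7
Draw 14: a1=1.120, a2=0.664, a3=2.023, a4=0.000, a0=3.807; τ=−ln(0.3936)/3.807=0.245 → t=2.873 > T=2.65: stop.
S first becomes ≥ 7 when it reaches 7 at the event at t=1.471.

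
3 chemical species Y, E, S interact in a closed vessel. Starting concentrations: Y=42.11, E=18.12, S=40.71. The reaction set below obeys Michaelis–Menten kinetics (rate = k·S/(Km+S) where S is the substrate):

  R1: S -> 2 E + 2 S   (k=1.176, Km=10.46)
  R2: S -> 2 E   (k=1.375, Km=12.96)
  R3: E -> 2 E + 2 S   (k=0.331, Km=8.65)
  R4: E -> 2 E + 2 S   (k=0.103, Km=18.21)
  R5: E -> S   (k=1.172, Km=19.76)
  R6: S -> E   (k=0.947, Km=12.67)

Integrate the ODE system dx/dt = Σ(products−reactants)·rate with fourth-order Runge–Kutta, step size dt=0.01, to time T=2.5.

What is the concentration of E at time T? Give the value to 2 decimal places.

RK4 with dt=0.01: 250 steps to T=2.5. Trajectory (selected grid times):
t=0.00: Y=42.11 E=18.12 S=40.71
t=0.28: Y=42.11 E=19.35 S=40.79
t=0.56: Y=42.11 E=20.57 S=40.89
t=0.83: Y=42.11 E=21.75 S=40.98
t=1.11: Y=42.11 E=22.98 S=41.09
t=1.39: Y=42.11 E=24.19 S=41.20
t=1.67: Y=42.11 E=25.41 S=41.32
t=1.94: Y=42.11 E=26.58 S=41.44
t=2.22: Y=42.11 E=27.80 S=41.58
t=2.50: Y=42.11 E=29.01 S=41.71
Read off E at T=2.5: 29.01

E at T = 29.01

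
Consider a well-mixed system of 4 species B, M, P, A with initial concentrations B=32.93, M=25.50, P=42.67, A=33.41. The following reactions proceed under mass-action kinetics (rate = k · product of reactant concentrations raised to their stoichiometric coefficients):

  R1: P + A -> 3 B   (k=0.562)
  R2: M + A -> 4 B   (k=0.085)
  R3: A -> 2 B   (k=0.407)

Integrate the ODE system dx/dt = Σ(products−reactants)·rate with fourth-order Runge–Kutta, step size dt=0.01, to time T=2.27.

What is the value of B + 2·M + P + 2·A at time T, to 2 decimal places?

Value at T = 193.42

Check how each reaction changes W = B + 2·M + P + 2·A (weight of products minus weight of reactants):
R1: P + A -> 3 B: (1·3) − (1·1 + 2·1) = 3 − 3 = 0
R2: M + A -> 4 B: (1·4) − (2·1 + 2·1) = 4 − 4 = 0
R3: A -> 2 B: (1·2) − (2·1) = 2 − 2 = 0
Every reaction leaves W unchanged, so W is conserved and no simulation is needed: W(T) = W(0) = 32.93 + 2·25.50 + 42.67 + 2·33.41 = 193.42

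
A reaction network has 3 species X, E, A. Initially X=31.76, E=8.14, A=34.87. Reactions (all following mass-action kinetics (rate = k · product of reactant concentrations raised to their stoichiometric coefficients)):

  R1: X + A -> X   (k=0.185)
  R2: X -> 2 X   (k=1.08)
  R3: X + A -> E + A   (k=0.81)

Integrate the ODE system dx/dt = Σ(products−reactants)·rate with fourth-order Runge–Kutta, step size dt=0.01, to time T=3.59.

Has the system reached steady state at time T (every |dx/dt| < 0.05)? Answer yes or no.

Steady state at T: yes

RK4 with dt=0.01: 359 steps to T=3.59. Trajectory (selected grid times):
t=0.00: X=31.76 E=8.14 A=34.87
t=0.40: X=0.01 E=41.33 A=27.29
t=0.80: X=0.00 E=41.33 A=27.29
t=1.20: X=0.00 E=41.33 A=27.29
t=1.60: X=0.00 E=41.33 A=27.29
t=1.99: X=0.00 E=41.33 A=27.29
t=2.39: X=0.00 E=41.33 A=27.29
t=2.79: X=0.00 E=41.33 A=27.29
t=3.19: X=0.00 E=41.33 A=27.29
t=3.59: X=0.00 E=41.33 A=27.29
Rates at T: R1=0.0000, R2=0.0000, R3=0.0000
dx/dt at T (Σ net stoichiometry × rate): X=-0.0000, E=+0.0000, A=-0.0000
Largest |dx/dt| is |+0.0000| (E) < 0.05 → steady.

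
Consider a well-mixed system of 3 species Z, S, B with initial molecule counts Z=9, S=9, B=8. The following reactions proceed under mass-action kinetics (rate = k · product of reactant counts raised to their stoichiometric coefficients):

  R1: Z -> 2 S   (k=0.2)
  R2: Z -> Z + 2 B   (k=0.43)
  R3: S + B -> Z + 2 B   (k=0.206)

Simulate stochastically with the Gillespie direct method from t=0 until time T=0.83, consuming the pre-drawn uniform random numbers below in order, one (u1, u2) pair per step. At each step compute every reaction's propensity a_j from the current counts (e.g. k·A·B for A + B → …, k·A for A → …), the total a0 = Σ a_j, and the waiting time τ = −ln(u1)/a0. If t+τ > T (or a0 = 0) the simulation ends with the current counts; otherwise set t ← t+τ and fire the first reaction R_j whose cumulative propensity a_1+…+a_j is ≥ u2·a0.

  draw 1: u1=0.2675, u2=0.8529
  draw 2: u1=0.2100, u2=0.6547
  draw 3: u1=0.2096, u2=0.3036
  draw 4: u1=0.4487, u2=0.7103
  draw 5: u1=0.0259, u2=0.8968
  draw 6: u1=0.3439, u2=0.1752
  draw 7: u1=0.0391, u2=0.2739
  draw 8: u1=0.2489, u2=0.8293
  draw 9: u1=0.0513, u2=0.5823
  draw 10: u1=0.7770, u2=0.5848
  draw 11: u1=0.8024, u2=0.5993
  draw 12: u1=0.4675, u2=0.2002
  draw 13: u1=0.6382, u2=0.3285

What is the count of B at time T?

B at T = 22

t=0.000: Z=9 S=9 B=8
Draw 1: a1=1.800, a2=3.870, a3=14.832, a0=20.502; τ=−ln(0.2675)/20.502=0.064 → t=0.064; u2·a0=0.8529·20.502=17.486; a1+a2=5.670 < 17.486 ≤ a1+…+a3=20.502 → R3 fires; Z=10 S=8 B=9
Draw 2: a1=2.000, a2=4.300, a3=14.832, a0=21.132; τ=−ln(0.2100)/21.132=0.074 → t=0.138; u2·a0=0.6547·21.132=13.835; a1+a2=6.300 < 13.835 ≤ a1+…+a3=21.132 → R3 fires; Z=11 S=7 B=10
Draw 3: a1=2.200, a2=4.730, a3=14.420, a0=21.350; τ=−ln(0.2096)/21.350=0.073 → t=0.211; u2·a0=0.3036·21.350=6.482; a1=2.200 < 6.482 ≤ a1+a2=6.930 → R2 fires; Z=11 S=7 B=12
Draw 4: a1=2.200, a2=4.730, a3=17.304, a0=24.234; τ=−ln(0.4487)/24.234=0.033 → t=0.244; u2·a0=0.7103·24.234=17.213; a1+a2=6.930 < 17.213 ≤ a1+…+a3=24.234 → R3 fires; Z=12 S=6 B=13
Draw 5: a1=2.400, a2=5.160, a3=16.068, a0=23.628; τ=−ln(0.0259)/23.628=0.155 → t=0.399; u2·a0=0.8968·23.628=21.190; a1+a2=7.560 < 21.190 ≤ a1+…+a3=23.628 → R3 fires; Z=13 S=5 B=14
Draw 6: a1=2.600, a2=5.590, a3=14.420, a0=22.610; τ=−ln(0.3439)/22.610=0.047 → t=0.446; u2·a0=0.1752·22.610=3.961; a1=2.600 < 3.961 ≤ a1+a2=8.190 → R2 fires; Z=13 S=5 B=16
Draw 7: a1=2.600, a2=5.590, a3=16.480, a0=24.670; τ=−ln(0.0391)/24.670=0.131 → t=0.578; u2·a0=0.2739·24.670=6.757; a1=2.600 < 6.757 ≤ a1+a2=8.190 → R2 fires; Z=13 S=5 B=18
Draw 8: a1=2.600, a2=5.590, a3=18.540, a0=26.730; τ=−ln(0.2489)/26.730=0.052 → t=0.630; u2·a0=0.8293·26.730=22.167; a1+a2=8.190 < 22.167 ≤ a1+…+a3=26.730 → R3 fires; Z=14 S=4 B=19
Draw 9: a1=2.800, a2=6.020, a3=15.656, a0=24.476; τ=−ln(0.0513)/24.476=0.121 → t=0.751; u2·a0=0.5823·24.476=14.252; a1+a2=8.820 < 14.252 ≤ a1+…+a3=24.476 → R3 fires; Z=15 S=3 B=20
Draw 10: a1=3.000, a2=6.450, a3=12.360, a0=21.810; τ=−ln(0.7770)/21.810=0.012 → t=0.763; u2·a0=0.5848·21.810=12.754; a1+a2=9.450 < 12.754 ≤ a1+…+a3=21.810 → R3 fires; Z=16 S=2 B=21
Draw 11: a1=3.200, a2=6.880, a3=8.652, a0=18.732; τ=−ln(0.8024)/18.732=0.012 → t=0.774; u2·a0=0.5993·18.732=11.226; a1+a2=10.080 < 11.226 ≤ a1+…+a3=18.732 → R3 fires; Z=17 S=1 B=22
Draw 12: a1=3.400, a2=7.310, a3=4.532, a0=15.242; τ=−ln(0.4675)/15.242=0.050 → t=0.824; u2·a0=0.2002·15.242=3.051 ≤ a1=3.400 → R1 fires; Z=16 S=3 B=22
Draw 13: a1=3.200, a2=6.880, a3=13.596, a0=23.676; τ=−ln(0.6382)/23.676=0.019 → t=0.843 > T=0.83: stop.
Read off B at T=0.83: 22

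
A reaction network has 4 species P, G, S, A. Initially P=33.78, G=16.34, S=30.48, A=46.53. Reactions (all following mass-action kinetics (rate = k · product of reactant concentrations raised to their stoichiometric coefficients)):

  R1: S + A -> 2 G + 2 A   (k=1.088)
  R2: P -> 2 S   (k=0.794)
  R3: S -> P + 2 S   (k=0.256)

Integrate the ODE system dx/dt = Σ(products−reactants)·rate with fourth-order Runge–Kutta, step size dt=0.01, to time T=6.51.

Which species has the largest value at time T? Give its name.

RK4 with dt=0.01: 651 steps to T=6.51. Trajectory (selected grid times):
t=0.00: P=33.78 G=16.34 S=30.48 A=46.53
t=0.72: P=19.19 G=136.28 S=0.27 A=106.50
t=1.45: P=10.78 G=170.43 S=0.13 A=123.58
t=2.17: P=6.10 G=189.38 S=0.07 A=133.05
t=2.89: P=3.45 G=200.09 S=0.04 A=138.40
t=3.62: P=1.94 G=206.21 S=0.02 A=141.46
t=4.34: P=1.09 G=209.60 S=0.01 A=143.16
t=5.06: P=0.62 G=211.53 S=0.01 A=144.12
t=5.79: P=0.35 G=212.62 S=0.00 A=144.67
t=6.51: P=0.20 G=213.23 S=0.00 A=144.98
At T=6.51: P=0.20 G=213.23 S=0.00 A=144.98; the largest is G.

Dominant species at T: G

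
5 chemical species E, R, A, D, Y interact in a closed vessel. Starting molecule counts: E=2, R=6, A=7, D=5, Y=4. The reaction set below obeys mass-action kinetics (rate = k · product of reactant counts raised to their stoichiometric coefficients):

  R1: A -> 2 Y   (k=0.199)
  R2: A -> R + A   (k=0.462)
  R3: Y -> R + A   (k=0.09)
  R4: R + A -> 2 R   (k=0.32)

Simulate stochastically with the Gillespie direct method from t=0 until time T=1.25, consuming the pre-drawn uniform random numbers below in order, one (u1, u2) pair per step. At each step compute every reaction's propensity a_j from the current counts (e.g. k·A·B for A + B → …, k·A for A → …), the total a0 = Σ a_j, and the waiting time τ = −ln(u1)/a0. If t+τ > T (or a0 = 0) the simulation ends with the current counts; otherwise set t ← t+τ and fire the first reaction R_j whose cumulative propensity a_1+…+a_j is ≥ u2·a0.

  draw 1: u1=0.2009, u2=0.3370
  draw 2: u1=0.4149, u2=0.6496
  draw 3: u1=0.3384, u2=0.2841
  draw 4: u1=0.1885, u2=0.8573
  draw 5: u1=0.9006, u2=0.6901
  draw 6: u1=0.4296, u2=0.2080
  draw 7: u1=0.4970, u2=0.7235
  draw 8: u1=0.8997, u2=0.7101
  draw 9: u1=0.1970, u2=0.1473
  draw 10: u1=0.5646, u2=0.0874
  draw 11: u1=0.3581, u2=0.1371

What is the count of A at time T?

A at T = 2

t=0.000: E=2 R=6 A=7 D=5 Y=4
Draw 1: a1=1.393, a2=3.234, a3=0.360, a4=13.440, a0=18.427; τ=−ln(0.2009)/18.427=0.087 → t=0.087; u2·a0=0.3370·18.427=6.210; a1+…+a3=4.987 < 6.210 ≤ a1+…+a4=18.427 → R4 fires; E=2 R=7 A=6 D=5 Y=4
Draw 2: a1=1.194, a2=2.772, a3=0.360, a4=13.440, a0=17.766; τ=−ln(0.4149)/17.766=0.050 → t=0.137; u2·a0=0.6496·17.766=11.541; a1+…+a3=4.326 < 11.541 ≤ a1+…+a4=17.766 → R4 fires; E=2 R=8 A=5 D=5 Y=4
Draw 3: a1=0.995, a2=2.310, a3=0.360, a4=12.800, a0=16.465; τ=−ln(0.3384)/16.465=0.066 → t=0.202; u2·a0=0.2841·16.465=4.678; a1+…+a3=3.665 < 4.678 ≤ a1+…+a4=16.465 → R4 fires; E=2 R=9 A=4 D=5 Y=4
Draw 4: a1=0.796, a2=1.848, a3=0.360, a4=11.520, a0=14.524; τ=−ln(0.1885)/14.524=0.115 → t=0.317; u2·a0=0.8573·14.524=12.451; a1+…+a3=3.004 < 12.451 ≤ a1+…+a4=14.524 → R4 fires; E=2 R=10 A=3 D=5 Y=4
Draw 5: a1=0.597, a2=1.386, a3=0.360, a4=9.600, a0=11.943; τ=−ln(0.9006)/11.943=0.009 → t=0.326; u2·a0=0.6901·11.943=8.242; a1+…+a3=2.343 < 8.242 ≤ a1+…+a4=11.943 → R4 fires; E=2 R=11 A=2 D=5 Y=4
Draw 6: a1=0.398, a2=0.924, a3=0.360, a4=7.040, a0=8.722; τ=−ln(0.4296)/8.722=0.097 → t=0.423; u2·a0=0.2080·8.722=1.814; a1+…+a3=1.682 < 1.814 ≤ a1+…+a4=8.722 → R4 fires; E=2 R=12 A=1 D=5 Y=4
Draw 7: a1=0.199, a2=0.462, a3=0.360, a4=3.840, a0=4.861; τ=−ln(0.4970)/4.861=0.144 → t=0.567; u2·a0=0.7235·4.861=3.517; a1+…+a3=1.021 < 3.517 ≤ a1+…+a4=4.861 → R4 fires; E=2 R=13 A=0 D=5 Y=4
Draw 8: a1=0.000, a2=0.000, a3=0.360, a4=0.000, a0=0.360; τ=−ln(0.8997)/0.360=0.294 → t=0.860; u2·a0=0.7101·0.360=0.256; a1+a2=0.000 < 0.256 ≤ a1+…+a3=0.360 → R3 fires; E=2 R=14 A=1 D=5 Y=3
Draw 9: a1=0.199, a2=0.462, a3=0.270, a4=4.480, a0=5.411; τ=−ln(0.1970)/5.411=0.300 → t=1.161; u2·a0=0.1473·5.411=0.797; a1+a2=0.661 < 0.797 ≤ a1+…+a3=0.931 → R3 fires; E=2 R=15 A=2 D=5 Y=2
Draw 10: a1=0.398, a2=0.924, a3=0.180, a4=9.600, a0=11.102; τ=−ln(0.5646)/11.102=0.051 → t=1.212; u2·a0=0.0874·11.102=0.970; a1=0.398 < 0.970 ≤ a1+a2=1.322 → R2 fires; E=2 R=16 A=2 D=5 Y=2
Draw 11: a1=0.398, a2=0.924, a3=0.180, a4=10.240, a0=11.742; τ=−ln(0.3581)/11.742=0.087 → t=1.300 > T=1.25: stop.
Read off A at T=1.25: 2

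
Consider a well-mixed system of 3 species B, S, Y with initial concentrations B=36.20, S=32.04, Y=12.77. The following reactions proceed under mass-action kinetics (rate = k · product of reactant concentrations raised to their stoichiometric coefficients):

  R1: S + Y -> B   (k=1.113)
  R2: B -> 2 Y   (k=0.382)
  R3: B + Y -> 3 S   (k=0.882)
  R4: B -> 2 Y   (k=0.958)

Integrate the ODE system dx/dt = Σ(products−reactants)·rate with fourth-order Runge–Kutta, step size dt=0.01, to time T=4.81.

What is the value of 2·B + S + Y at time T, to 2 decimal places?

Check how each reaction changes W = 2·B + S + Y (weight of products minus weight of reactants):
R1: S + Y -> B: (2·1) − (1·1 + 1·1) = 2 − 2 = 0
R2: B -> 2 Y: (1·2) − (2·1) = 2 − 2 = 0
R3: B + Y -> 3 S: (1·3) − (2·1 + 1·1) = 3 − 3 = 0
R4: B -> 2 Y: (1·2) − (2·1) = 2 − 2 = 0
Every reaction leaves W unchanged, so W is conserved and no simulation is needed: W(T) = W(0) = 2·36.20 + 32.04 + 12.77 = 117.21

Value at T = 117.21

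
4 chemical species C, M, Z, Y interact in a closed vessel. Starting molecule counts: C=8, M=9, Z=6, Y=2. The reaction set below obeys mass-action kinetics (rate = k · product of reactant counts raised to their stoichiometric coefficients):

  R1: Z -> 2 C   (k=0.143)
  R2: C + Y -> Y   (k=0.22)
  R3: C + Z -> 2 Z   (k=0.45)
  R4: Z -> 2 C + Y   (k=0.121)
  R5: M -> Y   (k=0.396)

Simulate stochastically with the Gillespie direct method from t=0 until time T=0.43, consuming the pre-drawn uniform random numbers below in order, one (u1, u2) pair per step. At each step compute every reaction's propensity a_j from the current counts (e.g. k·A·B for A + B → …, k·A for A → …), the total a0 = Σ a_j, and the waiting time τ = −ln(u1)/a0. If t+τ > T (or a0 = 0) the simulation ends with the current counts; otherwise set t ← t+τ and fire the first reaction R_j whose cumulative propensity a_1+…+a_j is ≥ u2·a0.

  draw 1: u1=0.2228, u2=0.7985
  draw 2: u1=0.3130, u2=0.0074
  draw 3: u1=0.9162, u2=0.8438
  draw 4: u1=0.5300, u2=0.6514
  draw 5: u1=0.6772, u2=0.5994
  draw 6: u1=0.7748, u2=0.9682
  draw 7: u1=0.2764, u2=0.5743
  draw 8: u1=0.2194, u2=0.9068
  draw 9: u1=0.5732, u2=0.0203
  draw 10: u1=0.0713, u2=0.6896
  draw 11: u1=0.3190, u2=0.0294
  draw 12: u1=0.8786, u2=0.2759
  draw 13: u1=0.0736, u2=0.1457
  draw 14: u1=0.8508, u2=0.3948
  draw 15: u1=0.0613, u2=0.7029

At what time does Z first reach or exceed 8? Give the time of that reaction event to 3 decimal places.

Threshold first reached at t = 0.109

t=0.000: C=8 M=9 Z=6 Y=2
Draw 1: a1=0.858, a2=3.520, a3=21.600, a4=0.726, a5=3.564, a0=30.268; τ=−ln(0.2228)/30.268=0.050 → t=0.050; u2·a0=0.7985·30.268=24.169; a1+a2=4.378 < 24.169 ≤ a1+…+a3=25.978 → R3 fires; C=7 M=9 Z=7 Y=2
Draw 2: a1=1.001, a2=3.080, a3=22.050, a4=0.847, a5=3.564, a0=30.542; τ=−ln(0.3130)/30.542=0.038 → t=0.088; u2·a0=0.0074·30.542=0.226 ≤ a1=1.001 → R1 fires; C=9 M=9 Z=6 Y=2
Draw 3: a1=0.858, a2=3.960, a3=24.300, a4=0.726, a5=3.564, a0=33.408; τ=−ln(0.9162)/33.408=0.003 → t=0.090; u2·a0=0.8438·33.408=28.190; a1+a2=4.818 < 28.190 ≤ a1+…+a3=29.118 → R3 fires; C=8 M=9 Z=7 Y=2
Draw 4: a1=1.001, a2=3.520, a3=25.200, a4=0.847, a5=3.564, a0=34.132; τ=−ln(0.5300)/34.132=0.019 → t=0.109; u2·a0=0.6514·34.132=22.234; a1+a2=4.521 < 22.234 ≤ a1+…+a3=29.721 → R3 fires; C=7 M=9 Z=8 Y=2
Draw 5: a1=1.144, a2=3.080, a3=25.200, a4=0.968, a5=3.564, a0=33.956; τ=−ln(0.6772)/33.956=0.011 → t=0.120; u2·a0=0.5994·33.956=20.353; a1+a2=4.224 < 20.353 ≤ a1+…+a3=29.424 → R3 fires; C=6 M=9 Z=9 Y=2
Draw 6: a1=1.287, a2=2.640, a3=24.300, a4=1.089, a5=3.564, a0=32.880; τ=−ln(0.7748)/32.880=0.008 → t=0.128; u2·a0=0.9682·32.880=31.834; a1+…+a4=29.316 < 31.834 ≤ a1+…+a5=32.880 → R5 fires; C=6 M=8 Z=9 Y=3
Draw 7: a1=1.287, a2=3.960, a3=24.300, a4=1.089, a5=3.168, a0=33.804; τ=−ln(0.2764)/33.804=0.038 → t=0.166; u2·a0=0.5743·33.804=19.414; a1+a2=5.247 < 19.414 ≤ a1+…+a3=29.547 → R3 fires; C=5 M=8 Z=10 Y=3
Draw 8: a1=1.430, a2=3.300, a3=22.500, a4=1.210, a5=3.168, a0=31.608; τ=−ln(0.2194)/31.608=0.048 → t=0.214; u2·a0=0.9068·31.608=28.662; a1+…+a4=28.440 < 28.662 ≤ a1+…+a5=31.608 → R5 fires; C=5 M=7 Z=10 Y=4
Draw 9: a1=1.430, a2=4.400, a3=22.500, a4=1.210, a5=2.772, a0=32.312; τ=−ln(0.5732)/32.312=0.017 → t=0.231; u2·a0=0.0203·32.312=0.656 ≤ a1=1.430 → R1 fires; C=7 M=7 Z=9 Y=4
Draw 10: a1=1.287, a2=6.160, a3=28.350, a4=1.089, a5=2.772, a0=39.658; τ=−ln(0.0713)/39.658=0.067 → t=0.298; u2·a0=0.6896·39.658=27.348; a1+a2=7.447 < 27.348 ≤ a1+…+a3=35.797 → R3 fires; C=6 M=7 Z=10 Y=4
Draw 11: a1=1.430, a2=5.280, a3=27.000, a4=1.210, a5=2.772, a0=37.692; τ=−ln(0.3190)/37.692=0.030 → t=0.328; u2·a0=0.0294·37.692=1.108 ≤ a1=1.430 → R1 fires; C=8 M=7 Z=9 Y=4
Draw 12: a1=1.287, a2=7.040, a3=32.400, a4=1.089, a5=2.772, a0=44.588; τ=−ln(0.8786)/44.588=0.003 → t=0.331; u2·a0=0.2759·44.588=12.302; a1+a2=8.327 < 12.302 ≤ a1+…+a3=40.727 → R3 fires; C=7 M=7 Z=10 Y=4
Draw 13: a1=1.430, a2=6.160, a3=31.500, a4=1.210, a5=2.772, a0=43.072; τ=−ln(0.0736)/43.072=0.061 → t=0.392; u2·a0=0.1457·43.072=6.276; a1=1.430 < 6.276 ≤ a1+a2=7.590 → R2 fires; C=6 M=7 Z=10 Y=4
Draw 14: a1=1.430, a2=5.280, a3=27.000, a4=1.210, a5=2.772, a0=37.692; τ=−ln(0.8508)/37.692=0.004 → t=0.396; u2·a0=0.3948·37.692=14.881; a1+a2=6.710 < 14.881 ≤ a1+…+a3=33.710 → R3 fires; C=5 M=7 Z=11 Y=4
Draw 15: a1=1.573, a2=4.400, a3=24.750, a4=1.331, a5=2.772, a0=34.826; τ=−ln(0.0613)/34.826=0.080 → t=0.476 > T=0.43: stop.
Z first becomes ≥ 8 when it reaches 8 at the event at t=0.109.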